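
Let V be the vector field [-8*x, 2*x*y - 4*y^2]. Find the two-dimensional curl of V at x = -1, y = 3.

∂V₂/∂x = 2*y
∂V₁/∂y = 0
Scalar curl = 2*y
At (-1, 3): 6.

6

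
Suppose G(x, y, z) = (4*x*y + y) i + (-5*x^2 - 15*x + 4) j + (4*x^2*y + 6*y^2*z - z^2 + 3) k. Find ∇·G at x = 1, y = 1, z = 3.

∂G₁/∂x = 4*y
∂G₂/∂y = 0
∂G₃/∂z = 6*y^2 - 2*z
∇·G = 6*y^2 + 4*y - 2*z
At (1, 1, 3): 4.

4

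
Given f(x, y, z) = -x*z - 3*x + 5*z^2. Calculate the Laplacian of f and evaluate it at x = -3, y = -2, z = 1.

10

∂²f/∂x² = 0
∂²f/∂y² = 0
∂²f/∂z² = 10
∇²f = 10
At (-3, -2, 1): 10.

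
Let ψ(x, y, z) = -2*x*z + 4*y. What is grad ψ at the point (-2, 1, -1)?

(2, 4, 4)

∂ψ/∂x = -2*z
∂ψ/∂y = 4
∂ψ/∂z = -2*x
∇ψ = (-2*z, 4, -2*x)
At (-2, 1, -1): (2, 4, 4).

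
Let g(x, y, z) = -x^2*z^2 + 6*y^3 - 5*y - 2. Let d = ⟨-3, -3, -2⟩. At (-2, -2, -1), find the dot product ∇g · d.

-229

∂g/∂x = -2*x*z^2
∂g/∂y = 18*y^2 - 5
∂g/∂z = -2*x^2*z
∇g at (-2, -2, -1) = (4, 67, 8)
∇g · d = (4)(-3) + (67)(-3) + (8)(-2) = -229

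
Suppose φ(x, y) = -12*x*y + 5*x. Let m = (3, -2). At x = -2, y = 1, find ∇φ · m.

-69

∂φ/∂x = -12*y + 5
∂φ/∂y = -12*x
∇φ at (-2, 1) = (-7, 24)
∇φ · m = (-7)(3) + (24)(-2) = -69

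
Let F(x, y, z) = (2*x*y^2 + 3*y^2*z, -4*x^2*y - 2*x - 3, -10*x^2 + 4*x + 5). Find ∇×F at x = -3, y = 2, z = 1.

(0, -52, 58)

(∇×F)₁ = ∂F₃/∂y − ∂F₂/∂z = 0
(∇×F)₂ = ∂F₁/∂z − ∂F₃/∂x = 20*x + 3*y^2 - 4
(∇×F)₃ = ∂F₂/∂x − ∂F₁/∂y = -12*x*y - 6*y*z - 2
∇×F = (0, 20*x + 3*y^2 - 4, -12*x*y - 6*y*z - 2)
At (-3, 2, 1): (0, -52, 58).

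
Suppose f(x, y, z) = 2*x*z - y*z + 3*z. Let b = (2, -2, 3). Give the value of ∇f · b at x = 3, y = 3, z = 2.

∂f/∂x = 2*z
∂f/∂y = -z
∂f/∂z = 2*x - y + 3
∇f at (3, 3, 2) = (4, -2, 6)
∇f · b = (4)(2) + (-2)(-2) + (6)(3) = 30

30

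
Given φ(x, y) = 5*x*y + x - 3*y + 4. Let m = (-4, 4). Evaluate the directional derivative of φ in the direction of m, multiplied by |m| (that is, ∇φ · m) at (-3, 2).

-116

∂φ/∂x = 5*y + 1
∂φ/∂y = 5*x - 3
∇φ at (-3, 2) = (11, -18)
∇φ · m = (11)(-4) + (-18)(4) = -116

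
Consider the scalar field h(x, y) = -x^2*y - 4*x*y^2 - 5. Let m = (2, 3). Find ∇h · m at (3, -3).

153

∂h/∂x = -2*x*y - 4*y^2
∂h/∂y = -x^2 - 8*x*y
∇h at (3, -3) = (-18, 63)
∇h · m = (-18)(2) + (63)(3) = 153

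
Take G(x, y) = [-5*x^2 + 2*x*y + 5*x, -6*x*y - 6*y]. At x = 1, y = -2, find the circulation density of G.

10

∂G₂/∂x = -6*y
∂G₁/∂y = 2*x
Scalar curl = -2*x - 6*y
At (1, -2): 10.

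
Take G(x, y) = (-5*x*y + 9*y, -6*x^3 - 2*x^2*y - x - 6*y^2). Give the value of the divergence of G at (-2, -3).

43

∂G₁/∂x = -5*y
∂G₂/∂y = -2*x^2 - 12*y
∇·G = -2*x^2 - 17*y
At (-2, -3): 43.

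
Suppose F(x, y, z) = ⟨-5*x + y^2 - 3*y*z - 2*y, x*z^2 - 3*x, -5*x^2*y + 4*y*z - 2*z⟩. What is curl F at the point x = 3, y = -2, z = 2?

(∇×F)₁ = ∂F₃/∂y − ∂F₂/∂z = -5*x^2 - 2*x*z + 4*z
(∇×F)₂ = ∂F₁/∂z − ∂F₃/∂x = 10*x*y - 3*y
(∇×F)₃ = ∂F₂/∂x − ∂F₁/∂y = -2*y + z^2 + 3*z - 1
∇×F = (-5*x^2 - 2*x*z + 4*z, 10*x*y - 3*y, -2*y + z^2 + 3*z - 1)
At (3, -2, 2): (-49, -54, 13).

(-49, -54, 13)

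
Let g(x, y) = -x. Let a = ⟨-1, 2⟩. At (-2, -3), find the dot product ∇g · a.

1

∂g/∂x = -1
∂g/∂y = 0
∇g at (-2, -3) = (-1, 0)
∇g · a = (-1)(-1) + (0)(2) = 1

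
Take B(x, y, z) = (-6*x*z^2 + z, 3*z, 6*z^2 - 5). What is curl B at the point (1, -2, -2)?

(-3, 25, 0)

(∇×B)₁ = ∂B₃/∂y − ∂B₂/∂z = -3
(∇×B)₂ = ∂B₁/∂z − ∂B₃/∂x = -12*x*z + 1
(∇×B)₃ = ∂B₂/∂x − ∂B₁/∂y = 0
∇×B = (-3, -12*x*z + 1, 0)
At (1, -2, -2): (-3, 25, 0).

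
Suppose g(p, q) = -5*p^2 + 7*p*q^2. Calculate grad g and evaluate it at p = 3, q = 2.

(-2, 84)

∂g/∂p = -10*p + 7*q^2
∂g/∂q = 14*p*q
∇g = (-10*p + 7*q^2, 14*p*q)
At (3, 2): (-2, 84).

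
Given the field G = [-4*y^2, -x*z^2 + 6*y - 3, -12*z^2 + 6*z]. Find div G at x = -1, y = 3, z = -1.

36

∂G₁/∂x = 0
∂G₂/∂y = 6
∂G₃/∂z = -24*z + 6
∇·G = -24*z + 12
At (-1, 3, -1): 36.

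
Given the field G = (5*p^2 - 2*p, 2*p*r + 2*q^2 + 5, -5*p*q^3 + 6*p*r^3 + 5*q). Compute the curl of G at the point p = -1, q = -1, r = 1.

(22, -11, 2)

(∇×G)₁ = ∂G₃/∂q − ∂G₂/∂r = -15*p*q^2 - 2*p + 5
(∇×G)₂ = ∂G₁/∂r − ∂G₃/∂p = 5*q^3 - 6*r^3
(∇×G)₃ = ∂G₂/∂p − ∂G₁/∂q = 2*r
∇×G = (-15*p*q^2 - 2*p + 5, 5*q^3 - 6*r^3, 2*r)
At (-1, -1, 1): (22, -11, 2).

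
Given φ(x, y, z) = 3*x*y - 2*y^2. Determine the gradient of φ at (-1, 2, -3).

∂φ/∂x = 3*y
∂φ/∂y = 3*x - 4*y
∂φ/∂z = 0
∇φ = (3*y, 3*x - 4*y, 0)
At (-1, 2, -3): (6, -11, 0).

(6, -11, 0)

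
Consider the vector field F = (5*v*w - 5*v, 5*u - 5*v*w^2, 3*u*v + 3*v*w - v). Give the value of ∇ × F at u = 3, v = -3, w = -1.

(35, -6, 15)

(∇×F)₁ = ∂F₃/∂v − ∂F₂/∂w = 3*u + 10*v*w + 3*w - 1
(∇×F)₂ = ∂F₁/∂w − ∂F₃/∂u = 2*v
(∇×F)₃ = ∂F₂/∂u − ∂F₁/∂v = -5*w + 10
∇×F = (3*u + 10*v*w + 3*w - 1, 2*v, -5*w + 10)
At (3, -3, -1): (35, -6, 15).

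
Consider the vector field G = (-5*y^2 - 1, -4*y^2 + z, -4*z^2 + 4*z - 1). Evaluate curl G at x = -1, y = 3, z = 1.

(-1, 0, 30)

(∇×G)₁ = ∂G₃/∂y − ∂G₂/∂z = -1
(∇×G)₂ = ∂G₁/∂z − ∂G₃/∂x = 0
(∇×G)₃ = ∂G₂/∂x − ∂G₁/∂y = 10*y
∇×G = (-1, 0, 10*y)
At (-1, 3, 1): (-1, 0, 30).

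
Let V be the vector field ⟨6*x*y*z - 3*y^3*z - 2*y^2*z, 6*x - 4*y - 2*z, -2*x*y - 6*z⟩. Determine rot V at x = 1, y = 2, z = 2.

(0, -16, 82)

(∇×V)₁ = ∂V₃/∂y − ∂V₂/∂z = -2*x + 2
(∇×V)₂ = ∂V₁/∂z − ∂V₃/∂x = 6*x*y - 3*y^3 - 2*y^2 + 2*y
(∇×V)₃ = ∂V₂/∂x − ∂V₁/∂y = -6*x*z + 9*y^2*z + 4*y*z + 6
∇×V = (-2*x + 2, 6*x*y - 3*y^3 - 2*y^2 + 2*y, -6*x*z + 9*y^2*z + 4*y*z + 6)
At (1, 2, 2): (0, -16, 82).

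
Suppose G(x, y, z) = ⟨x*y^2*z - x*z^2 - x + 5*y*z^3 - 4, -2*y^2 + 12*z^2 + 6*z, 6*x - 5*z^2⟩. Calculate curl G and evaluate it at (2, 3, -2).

(42, 200, 64)

(∇×G)₁ = ∂G₃/∂y − ∂G₂/∂z = -24*z - 6
(∇×G)₂ = ∂G₁/∂z − ∂G₃/∂x = x*y^2 - 2*x*z + 15*y*z^2 - 6
(∇×G)₃ = ∂G₂/∂x − ∂G₁/∂y = -2*x*y*z - 5*z^3
∇×G = (-24*z - 6, x*y^2 - 2*x*z + 15*y*z^2 - 6, -2*x*y*z - 5*z^3)
At (2, 3, -2): (42, 200, 64).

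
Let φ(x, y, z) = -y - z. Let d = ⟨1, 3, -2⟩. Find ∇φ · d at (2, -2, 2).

-1

∂φ/∂x = 0
∂φ/∂y = -1
∂φ/∂z = -1
∇φ at (2, -2, 2) = (0, -1, -1)
∇φ · d = (0)(1) + (-1)(3) + (-1)(-2) = -1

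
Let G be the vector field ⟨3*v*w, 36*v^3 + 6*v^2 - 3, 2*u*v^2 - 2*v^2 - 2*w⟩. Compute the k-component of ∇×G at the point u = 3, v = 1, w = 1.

-3

(∇×G)_3 = ∂G₂/∂u − ∂G₁/∂v
= 0 − (3*w)
= -3*w
At (3, 1, 1): -3.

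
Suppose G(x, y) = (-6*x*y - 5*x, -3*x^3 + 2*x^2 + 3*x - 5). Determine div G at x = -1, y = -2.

7

∂G₁/∂x = -6*y - 5
∂G₂/∂y = 0
∇·G = -6*y - 5
At (-1, -2): 7.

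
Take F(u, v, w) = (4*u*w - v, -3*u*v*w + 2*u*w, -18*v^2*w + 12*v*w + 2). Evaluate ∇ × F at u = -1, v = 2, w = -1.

(56, -4, 5)

(∇×F)₁ = ∂F₃/∂v − ∂F₂/∂w = 3*u*v - 2*u - 36*v*w + 12*w
(∇×F)₂ = ∂F₁/∂w − ∂F₃/∂u = 4*u
(∇×F)₃ = ∂F₂/∂u − ∂F₁/∂v = -3*v*w + 2*w + 1
∇×F = (3*u*v - 2*u - 36*v*w + 12*w, 4*u, -3*v*w + 2*w + 1)
At (-1, 2, -1): (56, -4, 5).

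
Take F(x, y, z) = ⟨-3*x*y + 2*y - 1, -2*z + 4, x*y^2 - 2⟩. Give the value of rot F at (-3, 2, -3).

(-10, -4, -11)

(∇×F)₁ = ∂F₃/∂y − ∂F₂/∂z = 2*x*y + 2
(∇×F)₂ = ∂F₁/∂z − ∂F₃/∂x = -y^2
(∇×F)₃ = ∂F₂/∂x − ∂F₁/∂y = 3*x - 2
∇×F = (2*x*y + 2, -y^2, 3*x - 2)
At (-3, 2, -3): (-10, -4, -11).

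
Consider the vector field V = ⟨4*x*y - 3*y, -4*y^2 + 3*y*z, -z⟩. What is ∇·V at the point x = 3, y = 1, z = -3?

-14

∂V₁/∂x = 4*y
∂V₂/∂y = -8*y + 3*z
∂V₃/∂z = -1
∇·V = -4*y + 3*z - 1
At (3, 1, -3): -14.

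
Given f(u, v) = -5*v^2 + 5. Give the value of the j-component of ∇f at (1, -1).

(∇f)_2 = ∂f/∂v = -10*v
At (1, -1): 10.

10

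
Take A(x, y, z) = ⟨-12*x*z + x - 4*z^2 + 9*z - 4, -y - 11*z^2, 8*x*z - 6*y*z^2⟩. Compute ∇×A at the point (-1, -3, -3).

(∇×A)₁ = ∂A₃/∂y − ∂A₂/∂z = -6*z^2 + 22*z
(∇×A)₂ = ∂A₁/∂z − ∂A₃/∂x = -12*x - 16*z + 9
(∇×A)₃ = ∂A₂/∂x − ∂A₁/∂y = 0
∇×A = (-6*z^2 + 22*z, -12*x - 16*z + 9, 0)
At (-1, -3, -3): (-120, 69, 0).

(-120, 69, 0)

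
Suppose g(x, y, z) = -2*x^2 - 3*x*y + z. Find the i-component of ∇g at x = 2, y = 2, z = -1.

-14

(∇g)_1 = ∂g/∂x = -4*x - 3*y
At (2, 2, -1): -14.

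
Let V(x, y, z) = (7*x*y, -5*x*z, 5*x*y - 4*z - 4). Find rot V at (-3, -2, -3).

(-30, 10, 36)

(∇×V)₁ = ∂V₃/∂y − ∂V₂/∂z = 10*x
(∇×V)₂ = ∂V₁/∂z − ∂V₃/∂x = -5*y
(∇×V)₃ = ∂V₂/∂x − ∂V₁/∂y = -7*x - 5*z
∇×V = (10*x, -5*y, -7*x - 5*z)
At (-3, -2, -3): (-30, 10, 36).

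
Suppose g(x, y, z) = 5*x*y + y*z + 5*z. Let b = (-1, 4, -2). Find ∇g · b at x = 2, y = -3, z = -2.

∂g/∂x = 5*y
∂g/∂y = 5*x + z
∂g/∂z = y + 5
∇g at (2, -3, -2) = (-15, 8, 2)
∇g · b = (-15)(-1) + (8)(4) + (2)(-2) = 43

43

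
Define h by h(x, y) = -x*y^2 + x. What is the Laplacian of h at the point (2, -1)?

-4

∂²h/∂x² = 0
∂²h/∂y² = -2*x
∇²h = -2*x
At (2, -1): -4.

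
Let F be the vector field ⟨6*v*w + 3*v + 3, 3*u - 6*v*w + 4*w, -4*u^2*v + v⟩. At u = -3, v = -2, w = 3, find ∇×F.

(-51, 36, -18)

(∇×F)₁ = ∂F₃/∂v − ∂F₂/∂w = -4*u^2 + 6*v - 3
(∇×F)₂ = ∂F₁/∂w − ∂F₃/∂u = 8*u*v + 6*v
(∇×F)₃ = ∂F₂/∂u − ∂F₁/∂v = -6*w
∇×F = (-4*u^2 + 6*v - 3, 8*u*v + 6*v, -6*w)
At (-3, -2, 3): (-51, 36, -18).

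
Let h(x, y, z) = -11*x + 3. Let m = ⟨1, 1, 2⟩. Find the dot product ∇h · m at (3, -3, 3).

-11

∂h/∂x = -11
∂h/∂y = 0
∂h/∂z = 0
∇h at (3, -3, 3) = (-11, 0, 0)
∇h · m = (-11)(1) + (0)(1) + (0)(2) = -11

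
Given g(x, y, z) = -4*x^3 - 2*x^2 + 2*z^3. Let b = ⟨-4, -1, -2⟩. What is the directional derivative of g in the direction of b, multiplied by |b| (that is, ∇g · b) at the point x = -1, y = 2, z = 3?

-76

∂g/∂x = -12*x^2 - 4*x
∂g/∂y = 0
∂g/∂z = 6*z^2
∇g at (-1, 2, 3) = (-8, 0, 54)
∇g · b = (-8)(-4) + (0)(-1) + (54)(-2) = -76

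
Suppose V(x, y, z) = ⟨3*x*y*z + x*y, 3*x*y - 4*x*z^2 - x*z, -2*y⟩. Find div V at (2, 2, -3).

-10

∂V₁/∂x = 3*y*z + y
∂V₂/∂y = 3*x
∂V₃/∂z = 0
∇·V = 3*x + 3*y*z + y
At (2, 2, -3): -10.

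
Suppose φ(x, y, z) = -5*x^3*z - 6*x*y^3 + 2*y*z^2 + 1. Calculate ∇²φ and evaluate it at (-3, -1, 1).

∂²φ/∂x² = -30*x*z
∂²φ/∂y² = -36*x*y
∂²φ/∂z² = 4*y
∇²φ = -36*x*y - 30*x*z + 4*y
At (-3, -1, 1): -22.

-22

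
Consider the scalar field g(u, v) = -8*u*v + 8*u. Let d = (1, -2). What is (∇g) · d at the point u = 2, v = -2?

∂g/∂u = -8*v + 8
∂g/∂v = -8*u
∇g at (2, -2) = (24, -16)
∇g · d = (24)(1) + (-16)(-2) = 56

56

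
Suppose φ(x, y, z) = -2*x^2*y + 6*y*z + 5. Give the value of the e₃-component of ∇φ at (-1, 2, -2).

(∇φ)_3 = ∂φ/∂z = 6*y
At (-1, 2, -2): 12.

12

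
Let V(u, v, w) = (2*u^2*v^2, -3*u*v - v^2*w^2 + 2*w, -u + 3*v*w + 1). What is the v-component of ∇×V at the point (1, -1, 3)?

1

(∇×V)_2 = ∂V₁/∂w − ∂V₃/∂u
= 0 − (-1)
= 1
At (1, -1, 3): 1.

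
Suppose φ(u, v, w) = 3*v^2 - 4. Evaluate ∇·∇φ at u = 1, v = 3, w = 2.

∂²φ/∂u² = 0
∂²φ/∂v² = 6
∂²φ/∂w² = 0
∇²φ = 6
At (1, 3, 2): 6.

6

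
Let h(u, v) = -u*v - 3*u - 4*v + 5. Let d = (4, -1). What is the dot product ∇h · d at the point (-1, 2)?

-17

∂h/∂u = -v - 3
∂h/∂v = -u - 4
∇h at (-1, 2) = (-5, -3)
∇h · d = (-5)(4) + (-3)(-1) = -17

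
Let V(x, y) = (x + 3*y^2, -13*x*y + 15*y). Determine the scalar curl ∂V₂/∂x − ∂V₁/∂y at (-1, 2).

∂V₂/∂x = -13*y
∂V₁/∂y = 6*y
Scalar curl = -19*y
At (-1, 2): -38.

-38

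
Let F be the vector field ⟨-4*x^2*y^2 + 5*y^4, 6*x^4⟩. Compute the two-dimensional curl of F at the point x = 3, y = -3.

972

∂F₂/∂x = 24*x^3
∂F₁/∂y = -8*x^2*y + 20*y^3
Scalar curl = 24*x^3 + 8*x^2*y - 20*y^3
At (3, -3): 972.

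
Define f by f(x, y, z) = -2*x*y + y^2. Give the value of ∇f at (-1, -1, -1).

(2, 0, 0)

∂f/∂x = -2*y
∂f/∂y = -2*x + 2*y
∂f/∂z = 0
∇f = (-2*y, -2*x + 2*y, 0)
At (-1, -1, -1): (2, 0, 0).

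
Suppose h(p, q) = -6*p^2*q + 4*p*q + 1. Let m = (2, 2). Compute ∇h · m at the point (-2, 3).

∂h/∂p = -12*p*q + 4*q
∂h/∂q = -6*p^2 + 4*p
∇h at (-2, 3) = (84, -32)
∇h · m = (84)(2) + (-32)(2) = 104

104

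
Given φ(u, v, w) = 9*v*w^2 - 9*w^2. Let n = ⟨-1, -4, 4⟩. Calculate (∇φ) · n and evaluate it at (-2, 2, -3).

∂φ/∂u = 0
∂φ/∂v = 9*w^2
∂φ/∂w = 18*v*w - 18*w
∇φ at (-2, 2, -3) = (0, 81, -54)
∇φ · n = (0)(-1) + (81)(-4) + (-54)(4) = -540

-540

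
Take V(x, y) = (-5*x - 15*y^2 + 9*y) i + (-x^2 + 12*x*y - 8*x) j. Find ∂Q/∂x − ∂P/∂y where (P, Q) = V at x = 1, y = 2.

∂V₂/∂x = -2*x + 12*y - 8
∂V₁/∂y = -30*y + 9
Scalar curl = -2*x + 42*y - 17
At (1, 2): 65.

65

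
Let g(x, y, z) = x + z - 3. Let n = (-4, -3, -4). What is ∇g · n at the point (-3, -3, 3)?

∂g/∂x = 1
∂g/∂y = 0
∂g/∂z = 1
∇g at (-3, -3, 3) = (1, 0, 1)
∇g · n = (1)(-4) + (0)(-3) + (1)(-4) = -8

-8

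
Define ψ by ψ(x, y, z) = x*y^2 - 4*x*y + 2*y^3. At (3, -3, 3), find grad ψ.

∂ψ/∂x = y^2 - 4*y
∂ψ/∂y = 2*x*y - 4*x + 6*y^2
∂ψ/∂z = 0
∇ψ = (y^2 - 4*y, 2*x*y - 4*x + 6*y^2, 0)
At (3, -3, 3): (21, 24, 0).

(21, 24, 0)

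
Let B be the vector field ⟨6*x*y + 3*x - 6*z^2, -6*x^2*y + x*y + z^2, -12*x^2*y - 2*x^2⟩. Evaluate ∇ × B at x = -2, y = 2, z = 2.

(-52, -128, 62)

(∇×B)₁ = ∂B₃/∂y − ∂B₂/∂z = -12*x^2 - 2*z
(∇×B)₂ = ∂B₁/∂z − ∂B₃/∂x = 24*x*y + 4*x - 12*z
(∇×B)₃ = ∂B₂/∂x − ∂B₁/∂y = -12*x*y - 6*x + y
∇×B = (-12*x^2 - 2*z, 24*x*y + 4*x - 12*z, -12*x*y - 6*x + y)
At (-2, 2, 2): (-52, -128, 62).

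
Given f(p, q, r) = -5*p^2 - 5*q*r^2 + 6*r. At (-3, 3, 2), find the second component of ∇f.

(∇f)_2 = ∂f/∂q = -5*r^2
At (-3, 3, 2): -20.

-20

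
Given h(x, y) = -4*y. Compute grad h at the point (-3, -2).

∂h/∂x = 0
∂h/∂y = -4
∇h = (0, -4)
At (-3, -2): (0, -4).

(0, -4)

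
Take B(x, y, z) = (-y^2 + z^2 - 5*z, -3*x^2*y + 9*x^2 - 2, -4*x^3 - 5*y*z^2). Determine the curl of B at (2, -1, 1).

(∇×B)₁ = ∂B₃/∂y − ∂B₂/∂z = -5*z^2
(∇×B)₂ = ∂B₁/∂z − ∂B₃/∂x = 12*x^2 + 2*z - 5
(∇×B)₃ = ∂B₂/∂x − ∂B₁/∂y = -6*x*y + 18*x + 2*y
∇×B = (-5*z^2, 12*x^2 + 2*z - 5, -6*x*y + 18*x + 2*y)
At (2, -1, 1): (-5, 45, 46).

(-5, 45, 46)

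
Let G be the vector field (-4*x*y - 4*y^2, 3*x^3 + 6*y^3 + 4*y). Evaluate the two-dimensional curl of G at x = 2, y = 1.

∂G₂/∂x = 9*x^2
∂G₁/∂y = -4*x - 8*y
Scalar curl = 9*x^2 + 4*x + 8*y
At (2, 1): 52.

52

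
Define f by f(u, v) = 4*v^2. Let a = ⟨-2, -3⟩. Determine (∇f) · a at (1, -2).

∂f/∂u = 0
∂f/∂v = 8*v
∇f at (1, -2) = (0, -16)
∇f · a = (0)(-2) + (-16)(-3) = 48

48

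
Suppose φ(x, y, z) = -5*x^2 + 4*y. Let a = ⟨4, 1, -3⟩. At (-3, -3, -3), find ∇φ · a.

124

∂φ/∂x = -10*x
∂φ/∂y = 4
∂φ/∂z = 0
∇φ at (-3, -3, -3) = (30, 4, 0)
∇φ · a = (30)(4) + (4)(1) + (0)(-3) = 124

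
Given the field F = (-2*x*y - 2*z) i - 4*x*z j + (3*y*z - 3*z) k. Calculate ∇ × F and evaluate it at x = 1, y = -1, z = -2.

(-2, -2, 10)

(∇×F)₁ = ∂F₃/∂y − ∂F₂/∂z = 4*x + 3*z
(∇×F)₂ = ∂F₁/∂z − ∂F₃/∂x = -2
(∇×F)₃ = ∂F₂/∂x − ∂F₁/∂y = 2*x - 4*z
∇×F = (4*x + 3*z, -2, 2*x - 4*z)
At (1, -1, -2): (-2, -2, 10).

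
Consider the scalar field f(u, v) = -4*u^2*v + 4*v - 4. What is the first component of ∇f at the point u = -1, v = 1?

8

(∇f)_1 = ∂f/∂u = -8*u*v
At (-1, 1): 8.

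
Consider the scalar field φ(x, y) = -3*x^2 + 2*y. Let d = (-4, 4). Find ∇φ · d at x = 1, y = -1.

32

∂φ/∂x = -6*x
∂φ/∂y = 2
∇φ at (1, -1) = (-6, 2)
∇φ · d = (-6)(-4) + (2)(4) = 32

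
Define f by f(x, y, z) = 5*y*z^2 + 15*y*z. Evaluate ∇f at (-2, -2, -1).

(0, -10, -10)

∂f/∂x = 0
∂f/∂y = 5*z^2 + 15*z
∂f/∂z = 10*y*z + 15*y
∇f = (0, 5*z^2 + 15*z, 10*y*z + 15*y)
At (-2, -2, -1): (0, -10, -10).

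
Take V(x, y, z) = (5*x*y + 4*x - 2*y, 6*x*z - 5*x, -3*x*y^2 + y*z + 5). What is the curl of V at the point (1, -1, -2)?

(∇×V)₁ = ∂V₃/∂y − ∂V₂/∂z = -6*x*y - 6*x + z
(∇×V)₂ = ∂V₁/∂z − ∂V₃/∂x = 3*y^2
(∇×V)₃ = ∂V₂/∂x − ∂V₁/∂y = -5*x + 6*z - 3
∇×V = (-6*x*y - 6*x + z, 3*y^2, -5*x + 6*z - 3)
At (1, -1, -2): (-2, 3, -20).

(-2, 3, -20)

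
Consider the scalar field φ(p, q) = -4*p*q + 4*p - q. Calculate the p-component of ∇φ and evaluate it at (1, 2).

(∇φ)_1 = ∂φ/∂p = -4*q + 4
At (1, 2): -4.

-4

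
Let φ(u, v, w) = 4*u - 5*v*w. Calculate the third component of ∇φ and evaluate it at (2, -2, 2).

10

(∇φ)_3 = ∂φ/∂w = -5*v
At (2, -2, 2): 10.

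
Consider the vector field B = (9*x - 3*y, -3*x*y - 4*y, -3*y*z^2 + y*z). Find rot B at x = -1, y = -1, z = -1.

(-4, 0, 6)

(∇×B)₁ = ∂B₃/∂y − ∂B₂/∂z = -3*z^2 + z
(∇×B)₂ = ∂B₁/∂z − ∂B₃/∂x = 0
(∇×B)₃ = ∂B₂/∂x − ∂B₁/∂y = -3*y + 3
∇×B = (-3*z^2 + z, 0, -3*y + 3)
At (-1, -1, -1): (-4, 0, 6).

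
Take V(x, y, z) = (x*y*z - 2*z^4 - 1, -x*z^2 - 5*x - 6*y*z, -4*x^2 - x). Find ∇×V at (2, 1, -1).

(2, 27, -4)

(∇×V)₁ = ∂V₃/∂y − ∂V₂/∂z = 2*x*z + 6*y
(∇×V)₂ = ∂V₁/∂z − ∂V₃/∂x = x*y + 8*x - 8*z^3 + 1
(∇×V)₃ = ∂V₂/∂x − ∂V₁/∂y = -x*z - z^2 - 5
∇×V = (2*x*z + 6*y, x*y + 8*x - 8*z^3 + 1, -x*z - z^2 - 5)
At (2, 1, -1): (2, 27, -4).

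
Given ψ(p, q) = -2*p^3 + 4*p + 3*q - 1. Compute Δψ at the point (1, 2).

∂²ψ/∂p² = -12*p
∂²ψ/∂q² = 0
∇²ψ = -12*p
At (1, 2): -12.

-12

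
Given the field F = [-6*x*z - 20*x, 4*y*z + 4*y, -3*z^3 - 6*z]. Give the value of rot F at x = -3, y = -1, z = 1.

(4, 18, 0)

(∇×F)₁ = ∂F₃/∂y − ∂F₂/∂z = -4*y
(∇×F)₂ = ∂F₁/∂z − ∂F₃/∂x = -6*x
(∇×F)₃ = ∂F₂/∂x − ∂F₁/∂y = 0
∇×F = (-4*y, -6*x, 0)
At (-3, -1, 1): (4, 18, 0).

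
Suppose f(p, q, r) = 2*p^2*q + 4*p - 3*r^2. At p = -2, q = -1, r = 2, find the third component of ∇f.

(∇f)_3 = ∂f/∂r = -6*r
At (-2, -1, 2): -12.

-12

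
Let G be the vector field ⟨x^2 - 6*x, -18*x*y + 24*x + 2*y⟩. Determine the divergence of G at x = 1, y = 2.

-20

∂G₁/∂x = 2*x - 6
∂G₂/∂y = -18*x + 2
∇·G = -16*x - 4
At (1, 2): -20.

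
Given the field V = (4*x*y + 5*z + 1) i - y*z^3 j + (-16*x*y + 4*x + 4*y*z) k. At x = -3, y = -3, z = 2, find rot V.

(20, -47, 12)

(∇×V)₁ = ∂V₃/∂y − ∂V₂/∂z = -16*x + 3*y*z^2 + 4*z
(∇×V)₂ = ∂V₁/∂z − ∂V₃/∂x = 16*y + 1
(∇×V)₃ = ∂V₂/∂x − ∂V₁/∂y = -4*x
∇×V = (-16*x + 3*y*z^2 + 4*z, 16*y + 1, -4*x)
At (-3, -3, 2): (20, -47, 12).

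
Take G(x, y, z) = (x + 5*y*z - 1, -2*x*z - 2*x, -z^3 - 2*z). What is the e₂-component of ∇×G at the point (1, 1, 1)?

5

(∇×G)_2 = ∂G₁/∂z − ∂G₃/∂x
= 5*y − (0)
= 5*y
At (1, 1, 1): 5.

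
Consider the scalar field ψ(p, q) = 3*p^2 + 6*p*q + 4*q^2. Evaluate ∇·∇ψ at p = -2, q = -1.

∂²ψ/∂p² = 6
∂²ψ/∂q² = 8
∇²ψ = 14
At (-2, -1): 14.

14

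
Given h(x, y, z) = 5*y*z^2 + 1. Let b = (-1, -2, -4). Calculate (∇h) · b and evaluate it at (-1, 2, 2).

-200

∂h/∂x = 0
∂h/∂y = 5*z^2
∂h/∂z = 10*y*z
∇h at (-1, 2, 2) = (0, 20, 40)
∇h · b = (0)(-1) + (20)(-2) + (40)(-4) = -200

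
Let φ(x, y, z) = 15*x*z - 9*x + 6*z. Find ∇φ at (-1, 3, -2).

(-39, 0, -9)

∂φ/∂x = 15*z - 9
∂φ/∂y = 0
∂φ/∂z = 15*x + 6
∇φ = (15*z - 9, 0, 15*x + 6)
At (-1, 3, -2): (-39, 0, -9).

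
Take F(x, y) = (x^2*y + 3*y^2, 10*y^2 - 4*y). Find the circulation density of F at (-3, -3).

∂F₂/∂x = 0
∂F₁/∂y = x^2 + 6*y
Scalar curl = -x^2 - 6*y
At (-3, -3): 9.

9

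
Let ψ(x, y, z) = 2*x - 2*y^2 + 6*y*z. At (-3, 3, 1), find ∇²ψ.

-4

∂²ψ/∂x² = 0
∂²ψ/∂y² = -4
∂²ψ/∂z² = 0
∇²ψ = -4
At (-3, 3, 1): -4.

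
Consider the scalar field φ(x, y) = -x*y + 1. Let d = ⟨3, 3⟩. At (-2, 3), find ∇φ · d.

∂φ/∂x = -y
∂φ/∂y = -x
∇φ at (-2, 3) = (-3, 2)
∇φ · d = (-3)(3) + (2)(3) = -3

-3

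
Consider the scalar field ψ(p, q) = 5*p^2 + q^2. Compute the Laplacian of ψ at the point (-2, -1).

12

∂²ψ/∂p² = 10
∂²ψ/∂q² = 2
∇²ψ = 12
At (-2, -1): 12.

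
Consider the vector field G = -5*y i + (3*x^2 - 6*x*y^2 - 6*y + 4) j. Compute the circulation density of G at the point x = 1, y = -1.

∂G₂/∂x = 6*x - 6*y^2
∂G₁/∂y = -5
Scalar curl = 6*x - 6*y^2 + 5
At (1, -1): 5.

5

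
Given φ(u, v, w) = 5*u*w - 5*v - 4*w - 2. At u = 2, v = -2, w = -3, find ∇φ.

∂φ/∂u = 5*w
∂φ/∂v = -5
∂φ/∂w = 5*u - 4
∇φ = (5*w, -5, 5*u - 4)
At (2, -2, -3): (-15, -5, 6).

(-15, -5, 6)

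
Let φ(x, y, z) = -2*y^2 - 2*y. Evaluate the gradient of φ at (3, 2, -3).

(0, -10, 0)

∂φ/∂x = 0
∂φ/∂y = -4*y - 2
∂φ/∂z = 0
∇φ = (0, -4*y - 2, 0)
At (3, 2, -3): (0, -10, 0).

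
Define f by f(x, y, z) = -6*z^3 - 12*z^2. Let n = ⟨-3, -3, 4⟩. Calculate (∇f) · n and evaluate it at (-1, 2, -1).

24

∂f/∂x = 0
∂f/∂y = 0
∂f/∂z = -18*z^2 - 24*z
∇f at (-1, 2, -1) = (0, 0, 6)
∇f · n = (0)(-3) + (0)(-3) + (6)(4) = 24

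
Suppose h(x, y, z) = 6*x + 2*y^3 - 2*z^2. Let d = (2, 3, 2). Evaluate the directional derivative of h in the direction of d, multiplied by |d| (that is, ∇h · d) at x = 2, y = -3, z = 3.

150

∂h/∂x = 6
∂h/∂y = 6*y^2
∂h/∂z = -4*z
∇h at (2, -3, 3) = (6, 54, -12)
∇h · d = (6)(2) + (54)(3) + (-12)(2) = 150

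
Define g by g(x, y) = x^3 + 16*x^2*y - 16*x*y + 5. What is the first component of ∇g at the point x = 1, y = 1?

(∇g)_1 = ∂g/∂x = 3*x^2 + 32*x*y - 16*y
At (1, 1): 19.

19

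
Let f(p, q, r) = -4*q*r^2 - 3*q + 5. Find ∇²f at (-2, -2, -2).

∂²f/∂p² = 0
∂²f/∂q² = 0
∂²f/∂r² = -8*q
∇²f = -8*q
At (-2, -2, -2): 16.

16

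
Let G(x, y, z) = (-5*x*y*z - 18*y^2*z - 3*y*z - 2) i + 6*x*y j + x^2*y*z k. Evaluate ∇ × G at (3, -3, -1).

(-9, -126, 72)

(∇×G)₁ = ∂G₃/∂y − ∂G₂/∂z = x^2*z
(∇×G)₂ = ∂G₁/∂z − ∂G₃/∂x = -2*x*y*z - 5*x*y - 18*y^2 - 3*y
(∇×G)₃ = ∂G₂/∂x − ∂G₁/∂y = 5*x*z + 36*y*z + 6*y + 3*z
∇×G = (x^2*z, -2*x*y*z - 5*x*y - 18*y^2 - 3*y, 5*x*z + 36*y*z + 6*y + 3*z)
At (3, -3, -1): (-9, -126, 72).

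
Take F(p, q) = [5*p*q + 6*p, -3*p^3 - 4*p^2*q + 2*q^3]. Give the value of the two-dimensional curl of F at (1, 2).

∂F₂/∂p = -9*p^2 - 8*p*q
∂F₁/∂q = 5*p
Scalar curl = -9*p^2 - 8*p*q - 5*p
At (1, 2): -30.

-30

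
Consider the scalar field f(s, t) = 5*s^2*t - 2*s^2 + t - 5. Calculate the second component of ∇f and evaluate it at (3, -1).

46

(∇f)_2 = ∂f/∂t = 5*s^2 + 1
At (3, -1): 46.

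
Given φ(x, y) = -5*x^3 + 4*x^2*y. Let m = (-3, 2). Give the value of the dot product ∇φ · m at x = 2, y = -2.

∂φ/∂x = -15*x^2 + 8*x*y
∂φ/∂y = 4*x^2
∇φ at (2, -2) = (-92, 16)
∇φ · m = (-92)(-3) + (16)(2) = 308

308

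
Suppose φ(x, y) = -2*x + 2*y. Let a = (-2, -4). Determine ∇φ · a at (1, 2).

∂φ/∂x = -2
∂φ/∂y = 2
∇φ at (1, 2) = (-2, 2)
∇φ · a = (-2)(-2) + (2)(-4) = -4

-4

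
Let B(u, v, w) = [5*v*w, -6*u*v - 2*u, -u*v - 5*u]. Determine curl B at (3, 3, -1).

(∇×B)₁ = ∂B₃/∂v − ∂B₂/∂w = -u
(∇×B)₂ = ∂B₁/∂w − ∂B₃/∂u = 6*v + 5
(∇×B)₃ = ∂B₂/∂u − ∂B₁/∂v = -6*v - 5*w - 2
∇×B = (-u, 6*v + 5, -6*v - 5*w - 2)
At (3, 3, -1): (-3, 23, -15).

(-3, 23, -15)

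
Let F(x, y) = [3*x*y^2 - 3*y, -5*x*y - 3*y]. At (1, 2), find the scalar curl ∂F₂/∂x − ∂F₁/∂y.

∂F₂/∂x = -5*y
∂F₁/∂y = 6*x*y - 3
Scalar curl = -6*x*y - 5*y + 3
At (1, 2): -19.

-19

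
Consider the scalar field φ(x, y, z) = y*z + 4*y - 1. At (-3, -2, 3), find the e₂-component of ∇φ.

7

(∇φ)_2 = ∂φ/∂y = z + 4
At (-3, -2, 3): 7.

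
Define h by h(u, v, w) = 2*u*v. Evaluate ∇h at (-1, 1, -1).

(2, -2, 0)

∂h/∂u = 2*v
∂h/∂v = 2*u
∂h/∂w = 0
∇h = (2*v, 2*u, 0)
At (-1, 1, -1): (2, -2, 0).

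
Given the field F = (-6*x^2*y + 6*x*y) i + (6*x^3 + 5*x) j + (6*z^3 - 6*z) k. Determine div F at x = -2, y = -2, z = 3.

∂F₁/∂x = -12*x*y + 6*y
∂F₂/∂y = 0
∂F₃/∂z = 18*z^2 - 6
∇·F = -12*x*y + 6*y + 18*z^2 - 6
At (-2, -2, 3): 96.

96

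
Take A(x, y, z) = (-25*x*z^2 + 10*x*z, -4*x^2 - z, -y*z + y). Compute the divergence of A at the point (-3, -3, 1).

∂A₁/∂x = -25*z^2 + 10*z
∂A₂/∂y = 0
∂A₃/∂z = -y
∇·A = -y - 25*z^2 + 10*z
At (-3, -3, 1): -12.

-12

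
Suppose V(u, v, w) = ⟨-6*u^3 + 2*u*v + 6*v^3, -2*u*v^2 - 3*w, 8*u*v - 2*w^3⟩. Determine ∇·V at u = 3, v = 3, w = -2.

∂V₁/∂u = -18*u^2 + 2*v
∂V₂/∂v = -4*u*v
∂V₃/∂w = -6*w^2
∇·V = -18*u^2 - 4*u*v + 2*v - 6*w^2
At (3, 3, -2): -216.

-216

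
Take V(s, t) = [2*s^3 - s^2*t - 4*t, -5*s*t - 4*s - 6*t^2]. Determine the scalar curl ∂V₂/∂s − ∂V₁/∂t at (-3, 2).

∂V₂/∂s = -5*t - 4
∂V₁/∂t = -s^2 - 4
Scalar curl = s^2 - 5*t
At (-3, 2): -1.

-1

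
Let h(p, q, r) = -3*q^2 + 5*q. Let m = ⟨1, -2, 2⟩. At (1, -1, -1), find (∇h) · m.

∂h/∂p = 0
∂h/∂q = -6*q + 5
∂h/∂r = 0
∇h at (1, -1, -1) = (0, 11, 0)
∇h · m = (0)(1) + (11)(-2) + (0)(2) = -22

-22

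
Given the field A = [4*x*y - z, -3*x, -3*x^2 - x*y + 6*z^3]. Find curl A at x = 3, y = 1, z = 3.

(-3, 18, -15)

(∇×A)₁ = ∂A₃/∂y − ∂A₂/∂z = -x
(∇×A)₂ = ∂A₁/∂z − ∂A₃/∂x = 6*x + y - 1
(∇×A)₃ = ∂A₂/∂x − ∂A₁/∂y = -4*x - 3
∇×A = (-x, 6*x + y - 1, -4*x - 3)
At (3, 1, 3): (-3, 18, -15).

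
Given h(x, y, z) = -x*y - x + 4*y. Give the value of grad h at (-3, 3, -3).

(-4, 7, 0)

∂h/∂x = -y - 1
∂h/∂y = -x + 4
∂h/∂z = 0
∇h = (-y - 1, -x + 4, 0)
At (-3, 3, -3): (-4, 7, 0).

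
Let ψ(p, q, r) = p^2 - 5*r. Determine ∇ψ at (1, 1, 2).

(2, 0, -5)

∂ψ/∂p = 2*p
∂ψ/∂q = 0
∂ψ/∂r = -5
∇ψ = (2*p, 0, -5)
At (1, 1, 2): (2, 0, -5).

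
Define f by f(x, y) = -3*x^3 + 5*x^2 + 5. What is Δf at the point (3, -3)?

∂²f/∂x² = 2*(-9*x + 5)
∂²f/∂y² = 0
∇²f = -18*x + 10
At (3, -3): -44.

-44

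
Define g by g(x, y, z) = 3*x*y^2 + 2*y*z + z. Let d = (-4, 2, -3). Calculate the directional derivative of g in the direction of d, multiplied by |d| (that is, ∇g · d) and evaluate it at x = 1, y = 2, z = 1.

∂g/∂x = 3*y^2
∂g/∂y = 6*x*y + 2*z
∂g/∂z = 2*y + 1
∇g at (1, 2, 1) = (12, 14, 5)
∇g · d = (12)(-4) + (14)(2) + (5)(-3) = -35

-35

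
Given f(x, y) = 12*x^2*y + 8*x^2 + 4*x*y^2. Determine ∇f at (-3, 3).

∂f/∂x = 24*x*y + 16*x + 4*y^2
∂f/∂y = 12*x^2 + 8*x*y
∇f = (24*x*y + 16*x + 4*y^2, 12*x^2 + 8*x*y)
At (-3, 3): (-228, 36).

(-228, 36)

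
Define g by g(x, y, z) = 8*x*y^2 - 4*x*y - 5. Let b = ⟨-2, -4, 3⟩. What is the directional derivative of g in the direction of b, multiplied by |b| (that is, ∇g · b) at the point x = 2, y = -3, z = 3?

∂g/∂x = 8*y^2 - 4*y
∂g/∂y = 16*x*y - 4*x
∂g/∂z = 0
∇g at (2, -3, 3) = (84, -104, 0)
∇g · b = (84)(-2) + (-104)(-4) + (0)(3) = 248

248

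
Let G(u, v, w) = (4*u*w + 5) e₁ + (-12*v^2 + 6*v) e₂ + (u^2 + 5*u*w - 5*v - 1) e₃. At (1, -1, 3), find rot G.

(-5, -13, 0)

(∇×G)₁ = ∂G₃/∂v − ∂G₂/∂w = -5
(∇×G)₂ = ∂G₁/∂w − ∂G₃/∂u = 2*u - 5*w
(∇×G)₃ = ∂G₂/∂u − ∂G₁/∂v = 0
∇×G = (-5, 2*u - 5*w, 0)
At (1, -1, 3): (-5, -13, 0).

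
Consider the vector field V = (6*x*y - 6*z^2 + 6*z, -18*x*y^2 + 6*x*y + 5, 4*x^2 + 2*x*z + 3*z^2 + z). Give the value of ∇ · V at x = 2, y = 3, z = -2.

-193

∂V₁/∂x = 6*y
∂V₂/∂y = -36*x*y + 6*x
∂V₃/∂z = 2*x + 6*z + 1
∇·V = -36*x*y + 8*x + 6*y + 6*z + 1
At (2, 3, -2): -193.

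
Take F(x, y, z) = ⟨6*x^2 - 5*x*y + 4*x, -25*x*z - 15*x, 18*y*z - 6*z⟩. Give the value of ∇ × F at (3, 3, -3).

(21, 0, 75)

(∇×F)₁ = ∂F₃/∂y − ∂F₂/∂z = 25*x + 18*z
(∇×F)₂ = ∂F₁/∂z − ∂F₃/∂x = 0
(∇×F)₃ = ∂F₂/∂x − ∂F₁/∂y = 5*x - 25*z - 15
∇×F = (25*x + 18*z, 0, 5*x - 25*z - 15)
At (3, 3, -3): (21, 0, 75).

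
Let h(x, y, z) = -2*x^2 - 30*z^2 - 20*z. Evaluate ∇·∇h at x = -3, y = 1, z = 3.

-64

∂²h/∂x² = -4
∂²h/∂y² = 0
∂²h/∂z² = -60
∇²h = -64
At (-3, 1, 3): -64.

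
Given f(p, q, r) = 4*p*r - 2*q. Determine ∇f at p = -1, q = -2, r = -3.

(-12, -2, -4)

∂f/∂p = 4*r
∂f/∂q = -2
∂f/∂r = 4*p
∇f = (4*r, -2, 4*p)
At (-1, -2, -3): (-12, -2, -4).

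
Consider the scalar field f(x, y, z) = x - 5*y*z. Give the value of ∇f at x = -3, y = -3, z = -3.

(1, 15, 15)

∂f/∂x = 1
∂f/∂y = -5*z
∂f/∂z = -5*y
∇f = (1, -5*z, -5*y)
At (-3, -3, -3): (1, 15, 15).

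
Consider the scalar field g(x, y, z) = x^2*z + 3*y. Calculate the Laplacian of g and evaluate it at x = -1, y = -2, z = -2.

-4

∂²g/∂x² = 2*z
∂²g/∂y² = 0
∂²g/∂z² = 0
∇²g = 2*z
At (-1, -2, -2): -4.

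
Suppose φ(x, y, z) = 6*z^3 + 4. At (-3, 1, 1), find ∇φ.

(0, 0, 18)

∂φ/∂x = 0
∂φ/∂y = 0
∂φ/∂z = 18*z^2
∇φ = (0, 0, 18*z^2)
At (-3, 1, 1): (0, 0, 18).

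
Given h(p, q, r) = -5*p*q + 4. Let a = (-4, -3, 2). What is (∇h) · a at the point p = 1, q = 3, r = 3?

∂h/∂p = -5*q
∂h/∂q = -5*p
∂h/∂r = 0
∇h at (1, 3, 3) = (-15, -5, 0)
∇h · a = (-15)(-4) + (-5)(-3) + (0)(2) = 75

75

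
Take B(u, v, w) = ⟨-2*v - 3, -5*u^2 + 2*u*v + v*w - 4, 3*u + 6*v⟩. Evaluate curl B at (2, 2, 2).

(∇×B)₁ = ∂B₃/∂v − ∂B₂/∂w = -v + 6
(∇×B)₂ = ∂B₁/∂w − ∂B₃/∂u = -3
(∇×B)₃ = ∂B₂/∂u − ∂B₁/∂v = -10*u + 2*v + 2
∇×B = (-v + 6, -3, -10*u + 2*v + 2)
At (2, 2, 2): (4, -3, -14).

(4, -3, -14)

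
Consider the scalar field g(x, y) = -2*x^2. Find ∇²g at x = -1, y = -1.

∂²g/∂x² = -4
∂²g/∂y² = 0
∇²g = -4
At (-1, -1): -4.

-4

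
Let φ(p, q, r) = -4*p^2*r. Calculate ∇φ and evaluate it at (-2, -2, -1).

∂φ/∂p = -8*p*r
∂φ/∂q = 0
∂φ/∂r = -4*p^2
∇φ = (-8*p*r, 0, -4*p^2)
At (-2, -2, -1): (-16, 0, -16).

(-16, 0, -16)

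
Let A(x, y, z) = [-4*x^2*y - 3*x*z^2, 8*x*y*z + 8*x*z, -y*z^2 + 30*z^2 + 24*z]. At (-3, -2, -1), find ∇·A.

∂A₁/∂x = -8*x*y - 3*z^2
∂A₂/∂y = 8*x*z
∂A₃/∂z = -2*y*z + 60*z + 24
∇·A = -8*x*y + 8*x*z - 2*y*z - 3*z^2 + 60*z + 24
At (-3, -2, -1): -67.

-67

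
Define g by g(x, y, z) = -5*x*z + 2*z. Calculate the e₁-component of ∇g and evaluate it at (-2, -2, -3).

15

(∇g)_1 = ∂g/∂x = -5*z
At (-2, -2, -3): 15.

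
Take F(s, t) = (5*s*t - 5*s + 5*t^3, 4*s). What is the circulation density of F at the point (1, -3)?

∂F₂/∂s = 4
∂F₁/∂t = 5*s + 15*t^2
Scalar curl = -5*s - 15*t^2 + 4
At (1, -3): -136.

-136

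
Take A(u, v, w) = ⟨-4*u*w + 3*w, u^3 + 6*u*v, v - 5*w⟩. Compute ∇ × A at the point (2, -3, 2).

(∇×A)₁ = ∂A₃/∂v − ∂A₂/∂w = 1
(∇×A)₂ = ∂A₁/∂w − ∂A₃/∂u = -4*u + 3
(∇×A)₃ = ∂A₂/∂u − ∂A₁/∂v = 3*u^2 + 6*v
∇×A = (1, -4*u + 3, 3*u^2 + 6*v)
At (2, -3, 2): (1, -5, -6).

(1, -5, -6)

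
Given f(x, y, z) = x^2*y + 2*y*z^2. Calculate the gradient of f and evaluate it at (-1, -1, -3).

(2, 19, 12)

∂f/∂x = 2*x*y
∂f/∂y = x^2 + 2*z^2
∂f/∂z = 4*y*z
∇f = (2*x*y, x^2 + 2*z^2, 4*y*z)
At (-1, -1, -3): (2, 19, 12).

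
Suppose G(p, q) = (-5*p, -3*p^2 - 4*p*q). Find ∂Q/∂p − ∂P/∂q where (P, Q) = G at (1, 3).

∂G₂/∂p = -6*p - 4*q
∂G₁/∂q = 0
Scalar curl = -6*p - 4*q
At (1, 3): -18.

-18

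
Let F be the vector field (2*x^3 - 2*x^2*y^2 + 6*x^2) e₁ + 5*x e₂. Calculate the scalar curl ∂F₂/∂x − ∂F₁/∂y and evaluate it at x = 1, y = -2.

-3

∂F₂/∂x = 5
∂F₁/∂y = -4*x^2*y
Scalar curl = 4*x^2*y + 5
At (1, -2): -3.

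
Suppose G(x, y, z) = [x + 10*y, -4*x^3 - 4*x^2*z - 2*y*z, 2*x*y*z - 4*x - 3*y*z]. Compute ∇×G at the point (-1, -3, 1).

(∇×G)₁ = ∂G₃/∂y − ∂G₂/∂z = 4*x^2 + 2*x*z + 2*y - 3*z
(∇×G)₂ = ∂G₁/∂z − ∂G₃/∂x = -2*y*z + 4
(∇×G)₃ = ∂G₂/∂x − ∂G₁/∂y = -12*x^2 - 8*x*z - 10
∇×G = (4*x^2 + 2*x*z + 2*y - 3*z, -2*y*z + 4, -12*x^2 - 8*x*z - 10)
At (-1, -3, 1): (-7, 10, -14).

(-7, 10, -14)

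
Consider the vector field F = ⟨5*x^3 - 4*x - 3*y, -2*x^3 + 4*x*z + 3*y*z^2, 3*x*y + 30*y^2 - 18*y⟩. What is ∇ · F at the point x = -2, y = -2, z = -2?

68

∂F₁/∂x = 15*x^2 - 4
∂F₂/∂y = 3*z^2
∂F₃/∂z = 0
∇·F = 15*x^2 + 3*z^2 - 4
At (-2, -2, -2): 68.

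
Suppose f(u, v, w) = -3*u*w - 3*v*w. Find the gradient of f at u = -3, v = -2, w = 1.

(-3, -3, 15)

∂f/∂u = -3*w
∂f/∂v = -3*w
∂f/∂w = -3*u - 3*v
∇f = (-3*w, -3*w, -3*u - 3*v)
At (-3, -2, 1): (-3, -3, 15).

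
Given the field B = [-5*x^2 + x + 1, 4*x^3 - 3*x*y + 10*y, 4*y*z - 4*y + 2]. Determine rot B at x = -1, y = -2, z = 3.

(∇×B)₁ = ∂B₃/∂y − ∂B₂/∂z = 4*z - 4
(∇×B)₂ = ∂B₁/∂z − ∂B₃/∂x = 0
(∇×B)₃ = ∂B₂/∂x − ∂B₁/∂y = 12*x^2 - 3*y
∇×B = (4*z - 4, 0, 12*x^2 - 3*y)
At (-1, -2, 3): (8, 0, 18).

(8, 0, 18)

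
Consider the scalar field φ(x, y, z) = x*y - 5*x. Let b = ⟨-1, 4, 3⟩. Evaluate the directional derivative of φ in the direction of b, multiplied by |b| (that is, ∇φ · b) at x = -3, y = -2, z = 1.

-5

∂φ/∂x = y - 5
∂φ/∂y = x
∂φ/∂z = 0
∇φ at (-3, -2, 1) = (-7, -3, 0)
∇φ · b = (-7)(-1) + (-3)(4) + (0)(3) = -5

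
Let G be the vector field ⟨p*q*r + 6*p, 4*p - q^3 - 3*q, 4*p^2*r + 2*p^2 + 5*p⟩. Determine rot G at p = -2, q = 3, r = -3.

(∇×G)₁ = ∂G₃/∂q − ∂G₂/∂r = 0
(∇×G)₂ = ∂G₁/∂r − ∂G₃/∂p = p*q - 8*p*r - 4*p - 5
(∇×G)₃ = ∂G₂/∂p − ∂G₁/∂q = -p*r + 4
∇×G = (0, p*q - 8*p*r - 4*p - 5, -p*r + 4)
At (-2, 3, -3): (0, -51, -2).

(0, -51, -2)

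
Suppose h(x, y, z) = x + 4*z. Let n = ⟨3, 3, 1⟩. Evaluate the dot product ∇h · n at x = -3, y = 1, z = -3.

7

∂h/∂x = 1
∂h/∂y = 0
∂h/∂z = 4
∇h at (-3, 1, -3) = (1, 0, 4)
∇h · n = (1)(3) + (0)(3) + (4)(1) = 7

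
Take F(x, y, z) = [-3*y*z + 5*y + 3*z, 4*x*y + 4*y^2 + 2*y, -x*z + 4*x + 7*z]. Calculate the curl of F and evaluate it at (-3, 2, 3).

(0, -4, 12)

(∇×F)₁ = ∂F₃/∂y − ∂F₂/∂z = 0
(∇×F)₂ = ∂F₁/∂z − ∂F₃/∂x = -3*y + z - 1
(∇×F)₃ = ∂F₂/∂x − ∂F₁/∂y = 4*y + 3*z - 5
∇×F = (0, -3*y + z - 1, 4*y + 3*z - 5)
At (-3, 2, 3): (0, -4, 12).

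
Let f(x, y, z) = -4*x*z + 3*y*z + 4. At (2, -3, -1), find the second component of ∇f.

-3

(∇f)_2 = ∂f/∂y = 3*z
At (2, -3, -1): -3.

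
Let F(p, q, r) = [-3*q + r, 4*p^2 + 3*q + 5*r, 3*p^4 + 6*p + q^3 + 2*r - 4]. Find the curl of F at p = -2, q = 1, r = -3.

(-2, 91, -13)

(∇×F)₁ = ∂F₃/∂q − ∂F₂/∂r = 3*q^2 - 5
(∇×F)₂ = ∂F₁/∂r − ∂F₃/∂p = -12*p^3 - 5
(∇×F)₃ = ∂F₂/∂p − ∂F₁/∂q = 8*p + 3
∇×F = (3*q^2 - 5, -12*p^3 - 5, 8*p + 3)
At (-2, 1, -3): (-2, 91, -13).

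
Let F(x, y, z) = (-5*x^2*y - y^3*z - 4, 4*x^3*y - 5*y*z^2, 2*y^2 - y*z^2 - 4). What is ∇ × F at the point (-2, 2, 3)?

(∇×F)₁ = ∂F₃/∂y − ∂F₂/∂z = 10*y*z + 4*y - z^2
(∇×F)₂ = ∂F₁/∂z − ∂F₃/∂x = -y^3
(∇×F)₃ = ∂F₂/∂x − ∂F₁/∂y = 12*x^2*y + 5*x^2 + 3*y^2*z
∇×F = (10*y*z + 4*y - z^2, -y^3, 12*x^2*y + 5*x^2 + 3*y^2*z)
At (-2, 2, 3): (59, -8, 152).

(59, -8, 152)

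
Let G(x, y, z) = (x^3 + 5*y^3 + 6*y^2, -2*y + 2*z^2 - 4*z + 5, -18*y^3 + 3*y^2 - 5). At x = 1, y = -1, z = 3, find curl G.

(∇×G)₁ = ∂G₃/∂y − ∂G₂/∂z = -54*y^2 + 6*y - 4*z + 4
(∇×G)₂ = ∂G₁/∂z − ∂G₃/∂x = 0
(∇×G)₃ = ∂G₂/∂x − ∂G₁/∂y = -15*y^2 - 12*y
∇×G = (-54*y^2 + 6*y - 4*z + 4, 0, -15*y^2 - 12*y)
At (1, -1, 3): (-68, 0, -3).

(-68, 0, -3)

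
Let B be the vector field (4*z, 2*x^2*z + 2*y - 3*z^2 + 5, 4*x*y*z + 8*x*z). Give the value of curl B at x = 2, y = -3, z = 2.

(20, 12, 16)

(∇×B)₁ = ∂B₃/∂y − ∂B₂/∂z = -2*x^2 + 4*x*z + 6*z
(∇×B)₂ = ∂B₁/∂z − ∂B₃/∂x = -4*y*z - 8*z + 4
(∇×B)₃ = ∂B₂/∂x − ∂B₁/∂y = 4*x*z
∇×B = (-2*x^2 + 4*x*z + 6*z, -4*y*z - 8*z + 4, 4*x*z)
At (2, -3, 2): (20, 12, 16).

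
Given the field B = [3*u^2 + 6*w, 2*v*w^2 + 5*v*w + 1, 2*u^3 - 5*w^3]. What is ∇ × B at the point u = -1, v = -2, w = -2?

(-6, 0, 0)

(∇×B)₁ = ∂B₃/∂v − ∂B₂/∂w = -4*v*w - 5*v
(∇×B)₂ = ∂B₁/∂w − ∂B₃/∂u = -6*u^2 + 6
(∇×B)₃ = ∂B₂/∂u − ∂B₁/∂v = 0
∇×B = (-4*v*w - 5*v, -6*u^2 + 6, 0)
At (-1, -2, -2): (-6, 0, 0).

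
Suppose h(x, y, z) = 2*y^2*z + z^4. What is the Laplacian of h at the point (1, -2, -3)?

96

∂²h/∂x² = 0
∂²h/∂y² = 4*z
∂²h/∂z² = 12*z^2
∇²h = 12*z^2 + 4*z
At (1, -2, -3): 96.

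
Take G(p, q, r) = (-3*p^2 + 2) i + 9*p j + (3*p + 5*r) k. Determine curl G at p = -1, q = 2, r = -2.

(∇×G)₁ = ∂G₃/∂q − ∂G₂/∂r = 0
(∇×G)₂ = ∂G₁/∂r − ∂G₃/∂p = -3
(∇×G)₃ = ∂G₂/∂p − ∂G₁/∂q = 9
∇×G = (0, -3, 9)
At (-1, 2, -2): (0, -3, 9).

(0, -3, 9)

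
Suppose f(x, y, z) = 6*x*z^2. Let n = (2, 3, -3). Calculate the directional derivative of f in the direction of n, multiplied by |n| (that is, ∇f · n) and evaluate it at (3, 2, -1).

120

∂f/∂x = 6*z^2
∂f/∂y = 0
∂f/∂z = 12*x*z
∇f at (3, 2, -1) = (6, 0, -36)
∇f · n = (6)(2) + (0)(3) + (-36)(-3) = 120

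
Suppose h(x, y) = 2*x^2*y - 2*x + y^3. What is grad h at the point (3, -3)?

∂h/∂x = 4*x*y - 2
∂h/∂y = 2*x^2 + 3*y^2
∇h = (4*x*y - 2, 2*x^2 + 3*y^2)
At (3, -3): (-38, 45).

(-38, 45)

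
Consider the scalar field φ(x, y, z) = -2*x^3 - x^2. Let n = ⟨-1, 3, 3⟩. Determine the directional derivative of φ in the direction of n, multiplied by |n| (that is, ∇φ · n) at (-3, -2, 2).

48

∂φ/∂x = -6*x^2 - 2*x
∂φ/∂y = 0
∂φ/∂z = 0
∇φ at (-3, -2, 2) = (-48, 0, 0)
∇φ · n = (-48)(-1) + (0)(3) + (0)(3) = 48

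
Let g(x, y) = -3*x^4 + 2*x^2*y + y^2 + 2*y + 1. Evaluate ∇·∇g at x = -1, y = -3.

∂²g/∂x² = 4*(-9*x^2 + y)
∂²g/∂y² = 2
∇²g = -36*x^2 + 4*y + 2
At (-1, -3): -46.

-46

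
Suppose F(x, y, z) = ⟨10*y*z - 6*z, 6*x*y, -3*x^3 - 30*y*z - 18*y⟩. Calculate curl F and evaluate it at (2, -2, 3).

(-108, 10, -42)

(∇×F)₁ = ∂F₃/∂y − ∂F₂/∂z = -30*z - 18
(∇×F)₂ = ∂F₁/∂z − ∂F₃/∂x = 9*x^2 + 10*y - 6
(∇×F)₃ = ∂F₂/∂x − ∂F₁/∂y = 6*y - 10*z
∇×F = (-30*z - 18, 9*x^2 + 10*y - 6, 6*y - 10*z)
At (2, -2, 3): (-108, 10, -42).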